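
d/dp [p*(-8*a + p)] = -8*a + 2*p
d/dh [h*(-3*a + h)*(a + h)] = -3*a^2 - 4*a*h + 3*h^2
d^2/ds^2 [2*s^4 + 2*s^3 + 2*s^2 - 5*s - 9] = 24*s^2 + 12*s + 4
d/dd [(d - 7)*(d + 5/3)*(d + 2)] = 3*d^2 - 20*d/3 - 67/3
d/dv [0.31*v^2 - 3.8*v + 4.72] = 0.62*v - 3.8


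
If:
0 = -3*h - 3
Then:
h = -1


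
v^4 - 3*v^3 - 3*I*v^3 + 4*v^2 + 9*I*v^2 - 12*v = v*(v - 3)*(v - 4*I)*(v + I)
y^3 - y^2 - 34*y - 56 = (y - 7)*(y + 2)*(y + 4)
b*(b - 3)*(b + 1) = b^3 - 2*b^2 - 3*b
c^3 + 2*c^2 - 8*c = c*(c - 2)*(c + 4)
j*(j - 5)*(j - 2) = j^3 - 7*j^2 + 10*j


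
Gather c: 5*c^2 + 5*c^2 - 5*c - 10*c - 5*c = 10*c^2 - 20*c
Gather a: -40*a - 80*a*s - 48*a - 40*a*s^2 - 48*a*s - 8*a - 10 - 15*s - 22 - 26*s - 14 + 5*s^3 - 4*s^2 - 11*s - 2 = a*(-40*s^2 - 128*s - 96) + 5*s^3 - 4*s^2 - 52*s - 48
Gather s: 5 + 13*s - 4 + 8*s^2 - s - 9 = 8*s^2 + 12*s - 8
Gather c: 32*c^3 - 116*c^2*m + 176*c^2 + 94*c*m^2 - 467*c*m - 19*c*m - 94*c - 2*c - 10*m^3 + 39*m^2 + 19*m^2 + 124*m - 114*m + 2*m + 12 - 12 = 32*c^3 + c^2*(176 - 116*m) + c*(94*m^2 - 486*m - 96) - 10*m^3 + 58*m^2 + 12*m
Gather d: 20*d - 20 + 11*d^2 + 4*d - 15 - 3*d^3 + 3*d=-3*d^3 + 11*d^2 + 27*d - 35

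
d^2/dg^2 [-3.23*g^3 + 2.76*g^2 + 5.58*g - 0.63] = 5.52 - 19.38*g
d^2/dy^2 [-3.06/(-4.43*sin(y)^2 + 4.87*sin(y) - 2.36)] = (-240.208776*sin(y)^4 + 198.050238*sin(y)^3 + 415.706202*sin(y)^2 - 431.269668*sin(y) + 81.164052)/(4.43*sin(y)^2 - 4.87*sin(y) + 2.36)^3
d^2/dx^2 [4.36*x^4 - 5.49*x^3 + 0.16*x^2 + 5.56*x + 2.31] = 52.32*x^2 - 32.94*x + 0.32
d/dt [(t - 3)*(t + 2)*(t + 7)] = 3*t^2 + 12*t - 13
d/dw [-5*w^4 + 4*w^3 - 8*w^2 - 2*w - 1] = -20*w^3 + 12*w^2 - 16*w - 2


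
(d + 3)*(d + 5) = d^2 + 8*d + 15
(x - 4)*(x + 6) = x^2 + 2*x - 24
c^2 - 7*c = c*(c - 7)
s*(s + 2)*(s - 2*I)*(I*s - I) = I*s^4 + 2*s^3 + I*s^3 + 2*s^2 - 2*I*s^2 - 4*s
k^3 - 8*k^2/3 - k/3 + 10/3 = (k - 2)*(k - 5/3)*(k + 1)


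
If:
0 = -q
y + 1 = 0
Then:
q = 0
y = -1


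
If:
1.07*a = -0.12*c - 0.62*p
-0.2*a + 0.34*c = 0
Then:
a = -0.543579164517793*p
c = -0.319752449716349*p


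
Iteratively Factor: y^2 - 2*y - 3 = (y - 3)*(y + 1)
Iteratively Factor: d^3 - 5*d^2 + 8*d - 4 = (d - 2)*(d^2 - 3*d + 2) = (d - 2)^2*(d - 1)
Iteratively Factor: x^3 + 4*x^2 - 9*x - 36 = (x + 4)*(x^2 - 9) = (x - 3)*(x + 4)*(x + 3)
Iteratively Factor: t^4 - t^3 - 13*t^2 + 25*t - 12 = (t - 1)*(t^3 - 13*t + 12) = (t - 1)*(t + 4)*(t^2 - 4*t + 3) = (t - 1)^2*(t + 4)*(t - 3)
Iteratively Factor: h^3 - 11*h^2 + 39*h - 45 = (h - 3)*(h^2 - 8*h + 15) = (h - 5)*(h - 3)*(h - 3)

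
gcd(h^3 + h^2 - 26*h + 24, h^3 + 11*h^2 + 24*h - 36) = h^2 + 5*h - 6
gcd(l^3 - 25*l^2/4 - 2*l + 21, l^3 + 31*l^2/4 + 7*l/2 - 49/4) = l + 7/4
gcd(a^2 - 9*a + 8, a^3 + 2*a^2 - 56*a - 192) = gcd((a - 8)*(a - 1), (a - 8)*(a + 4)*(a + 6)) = a - 8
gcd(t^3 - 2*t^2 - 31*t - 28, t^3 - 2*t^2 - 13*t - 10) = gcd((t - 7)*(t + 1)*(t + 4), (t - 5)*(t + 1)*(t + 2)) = t + 1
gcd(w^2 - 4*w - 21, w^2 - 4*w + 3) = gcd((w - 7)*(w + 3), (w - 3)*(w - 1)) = 1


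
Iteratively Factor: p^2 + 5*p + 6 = (p + 2)*(p + 3)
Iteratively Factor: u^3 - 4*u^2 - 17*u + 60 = (u - 3)*(u^2 - u - 20) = (u - 3)*(u + 4)*(u - 5)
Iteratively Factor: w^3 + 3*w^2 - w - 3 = (w - 1)*(w^2 + 4*w + 3) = (w - 1)*(w + 3)*(w + 1)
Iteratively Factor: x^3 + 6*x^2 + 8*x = (x + 4)*(x^2 + 2*x) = (x + 2)*(x + 4)*(x)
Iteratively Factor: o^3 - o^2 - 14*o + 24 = (o + 4)*(o^2 - 5*o + 6) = (o - 3)*(o + 4)*(o - 2)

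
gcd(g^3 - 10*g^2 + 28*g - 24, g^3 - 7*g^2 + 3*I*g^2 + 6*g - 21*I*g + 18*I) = g - 6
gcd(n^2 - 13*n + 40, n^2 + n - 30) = n - 5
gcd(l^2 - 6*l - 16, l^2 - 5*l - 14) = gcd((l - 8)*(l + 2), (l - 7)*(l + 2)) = l + 2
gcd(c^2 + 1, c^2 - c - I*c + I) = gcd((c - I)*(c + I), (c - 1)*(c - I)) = c - I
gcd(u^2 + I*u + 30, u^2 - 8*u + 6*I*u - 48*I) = u + 6*I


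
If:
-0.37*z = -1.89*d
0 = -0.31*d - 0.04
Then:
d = -0.13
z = -0.66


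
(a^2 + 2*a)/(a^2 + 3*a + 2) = a/(a + 1)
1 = 1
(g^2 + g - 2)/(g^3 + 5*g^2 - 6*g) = (g + 2)/(g*(g + 6))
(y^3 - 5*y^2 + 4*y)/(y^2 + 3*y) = (y^2 - 5*y + 4)/(y + 3)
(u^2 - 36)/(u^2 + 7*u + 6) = (u - 6)/(u + 1)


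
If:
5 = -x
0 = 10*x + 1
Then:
No Solution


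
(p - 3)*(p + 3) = p^2 - 9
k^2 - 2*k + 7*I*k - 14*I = (k - 2)*(k + 7*I)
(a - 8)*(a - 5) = a^2 - 13*a + 40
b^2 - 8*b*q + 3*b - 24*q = (b + 3)*(b - 8*q)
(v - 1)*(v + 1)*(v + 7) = v^3 + 7*v^2 - v - 7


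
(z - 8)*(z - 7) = z^2 - 15*z + 56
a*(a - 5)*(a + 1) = a^3 - 4*a^2 - 5*a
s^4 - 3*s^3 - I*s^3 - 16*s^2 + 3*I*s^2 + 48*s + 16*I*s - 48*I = (s - 4)*(s - 3)*(s + 4)*(s - I)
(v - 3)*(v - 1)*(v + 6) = v^3 + 2*v^2 - 21*v + 18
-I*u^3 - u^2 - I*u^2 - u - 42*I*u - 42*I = (u - 7*I)*(u + 6*I)*(-I*u - I)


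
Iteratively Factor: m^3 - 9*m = (m + 3)*(m^2 - 3*m) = (m - 3)*(m + 3)*(m)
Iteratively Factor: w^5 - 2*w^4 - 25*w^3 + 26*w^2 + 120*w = (w - 5)*(w^4 + 3*w^3 - 10*w^2 - 24*w) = (w - 5)*(w - 3)*(w^3 + 6*w^2 + 8*w) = (w - 5)*(w - 3)*(w + 2)*(w^2 + 4*w) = (w - 5)*(w - 3)*(w + 2)*(w + 4)*(w)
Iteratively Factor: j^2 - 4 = (j - 2)*(j + 2)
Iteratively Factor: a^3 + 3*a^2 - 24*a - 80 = (a - 5)*(a^2 + 8*a + 16) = (a - 5)*(a + 4)*(a + 4)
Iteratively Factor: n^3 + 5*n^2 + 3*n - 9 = (n + 3)*(n^2 + 2*n - 3) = (n - 1)*(n + 3)*(n + 3)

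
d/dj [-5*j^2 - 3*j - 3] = -10*j - 3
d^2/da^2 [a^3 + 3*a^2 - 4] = 6*a + 6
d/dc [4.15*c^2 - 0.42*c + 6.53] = 8.3*c - 0.42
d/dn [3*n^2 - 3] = 6*n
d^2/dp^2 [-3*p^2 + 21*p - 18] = -6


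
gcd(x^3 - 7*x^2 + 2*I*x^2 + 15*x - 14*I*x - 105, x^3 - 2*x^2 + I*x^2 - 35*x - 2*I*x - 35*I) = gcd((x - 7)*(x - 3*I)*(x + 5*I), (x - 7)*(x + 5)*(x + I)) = x - 7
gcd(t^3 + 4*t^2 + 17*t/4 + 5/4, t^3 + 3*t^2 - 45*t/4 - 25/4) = t + 1/2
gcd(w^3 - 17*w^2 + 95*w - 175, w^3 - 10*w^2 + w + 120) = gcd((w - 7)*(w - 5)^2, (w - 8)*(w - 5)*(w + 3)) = w - 5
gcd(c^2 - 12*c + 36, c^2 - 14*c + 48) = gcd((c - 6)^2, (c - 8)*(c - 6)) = c - 6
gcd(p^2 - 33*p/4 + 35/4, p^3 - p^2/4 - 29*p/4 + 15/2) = p - 5/4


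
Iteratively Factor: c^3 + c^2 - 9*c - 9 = (c + 3)*(c^2 - 2*c - 3) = (c - 3)*(c + 3)*(c + 1)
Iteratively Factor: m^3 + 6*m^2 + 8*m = (m + 4)*(m^2 + 2*m) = m*(m + 4)*(m + 2)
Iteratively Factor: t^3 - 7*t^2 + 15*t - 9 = (t - 3)*(t^2 - 4*t + 3) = (t - 3)^2*(t - 1)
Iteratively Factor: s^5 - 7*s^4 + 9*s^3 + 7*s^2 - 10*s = (s)*(s^4 - 7*s^3 + 9*s^2 + 7*s - 10) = s*(s - 1)*(s^3 - 6*s^2 + 3*s + 10) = s*(s - 2)*(s - 1)*(s^2 - 4*s - 5) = s*(s - 5)*(s - 2)*(s - 1)*(s + 1)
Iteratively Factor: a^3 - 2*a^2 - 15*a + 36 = (a - 3)*(a^2 + a - 12) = (a - 3)*(a + 4)*(a - 3)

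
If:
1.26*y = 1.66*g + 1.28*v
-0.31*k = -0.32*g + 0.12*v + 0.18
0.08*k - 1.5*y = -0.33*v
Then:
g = -3.94998100962729*y - 0.152187195534785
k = -6.44140231517413*y - 0.814142047987846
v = 6.1070066218604*y + 0.197367769209175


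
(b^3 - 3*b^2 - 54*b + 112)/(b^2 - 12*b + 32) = (b^2 + 5*b - 14)/(b - 4)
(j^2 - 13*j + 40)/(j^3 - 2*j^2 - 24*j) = (-j^2 + 13*j - 40)/(j*(-j^2 + 2*j + 24))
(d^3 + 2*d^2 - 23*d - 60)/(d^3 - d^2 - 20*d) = (d + 3)/d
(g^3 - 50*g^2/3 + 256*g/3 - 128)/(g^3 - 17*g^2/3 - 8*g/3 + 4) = (3*g^2 - 32*g + 64)/(3*g^2 + g - 2)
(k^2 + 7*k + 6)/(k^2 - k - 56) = (k^2 + 7*k + 6)/(k^2 - k - 56)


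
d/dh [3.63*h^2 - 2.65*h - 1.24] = 7.26*h - 2.65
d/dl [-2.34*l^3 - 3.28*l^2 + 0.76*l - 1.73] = -7.02*l^2 - 6.56*l + 0.76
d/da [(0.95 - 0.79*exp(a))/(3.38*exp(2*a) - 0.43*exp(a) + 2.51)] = (2.6702*exp(2*a) - 6.422*exp(a) - 1.5744)*exp(a)/(11.4244*exp(4*a) - 2.9068*exp(3*a) + 17.1525*exp(2*a) - 2.1586*exp(a) + 6.3001)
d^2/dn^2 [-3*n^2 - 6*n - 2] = -6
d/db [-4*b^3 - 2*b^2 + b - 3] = -12*b^2 - 4*b + 1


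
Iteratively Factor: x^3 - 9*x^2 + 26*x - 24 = (x - 3)*(x^2 - 6*x + 8) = (x - 4)*(x - 3)*(x - 2)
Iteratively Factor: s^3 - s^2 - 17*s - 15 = (s - 5)*(s^2 + 4*s + 3) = (s - 5)*(s + 1)*(s + 3)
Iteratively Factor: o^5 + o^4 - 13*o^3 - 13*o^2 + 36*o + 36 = (o + 1)*(o^4 - 13*o^2 + 36) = (o + 1)*(o + 3)*(o^3 - 3*o^2 - 4*o + 12) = (o - 3)*(o + 1)*(o + 3)*(o^2 - 4) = (o - 3)*(o + 1)*(o + 2)*(o + 3)*(o - 2)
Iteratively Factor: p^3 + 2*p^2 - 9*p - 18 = (p - 3)*(p^2 + 5*p + 6) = (p - 3)*(p + 2)*(p + 3)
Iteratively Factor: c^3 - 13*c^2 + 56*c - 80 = (c - 4)*(c^2 - 9*c + 20) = (c - 5)*(c - 4)*(c - 4)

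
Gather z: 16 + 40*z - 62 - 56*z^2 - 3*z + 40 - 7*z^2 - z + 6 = -63*z^2 + 36*z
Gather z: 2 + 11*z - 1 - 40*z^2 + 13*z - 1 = -40*z^2 + 24*z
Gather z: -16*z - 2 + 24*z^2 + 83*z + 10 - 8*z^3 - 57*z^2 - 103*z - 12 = -8*z^3 - 33*z^2 - 36*z - 4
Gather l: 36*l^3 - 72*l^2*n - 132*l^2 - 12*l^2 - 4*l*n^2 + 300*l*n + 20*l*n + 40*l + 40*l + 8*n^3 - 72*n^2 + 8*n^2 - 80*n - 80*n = 36*l^3 + l^2*(-72*n - 144) + l*(-4*n^2 + 320*n + 80) + 8*n^3 - 64*n^2 - 160*n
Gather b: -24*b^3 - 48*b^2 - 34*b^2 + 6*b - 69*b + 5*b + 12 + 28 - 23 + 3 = -24*b^3 - 82*b^2 - 58*b + 20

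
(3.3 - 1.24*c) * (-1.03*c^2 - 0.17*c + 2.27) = 1.2772*c^3 - 3.1882*c^2 - 3.3758*c + 7.491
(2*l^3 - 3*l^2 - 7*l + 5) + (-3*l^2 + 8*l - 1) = 2*l^3 - 6*l^2 + l + 4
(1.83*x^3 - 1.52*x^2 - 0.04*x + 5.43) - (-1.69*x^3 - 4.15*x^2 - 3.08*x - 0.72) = 3.52*x^3 + 2.63*x^2 + 3.04*x + 6.15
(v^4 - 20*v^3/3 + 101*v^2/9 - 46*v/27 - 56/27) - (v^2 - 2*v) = v^4 - 20*v^3/3 + 92*v^2/9 + 8*v/27 - 56/27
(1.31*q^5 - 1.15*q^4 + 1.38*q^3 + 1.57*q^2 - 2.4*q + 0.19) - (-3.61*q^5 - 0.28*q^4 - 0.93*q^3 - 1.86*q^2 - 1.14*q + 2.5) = 4.92*q^5 - 0.87*q^4 + 2.31*q^3 + 3.43*q^2 - 1.26*q - 2.31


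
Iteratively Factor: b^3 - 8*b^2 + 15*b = (b - 5)*(b^2 - 3*b) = b*(b - 5)*(b - 3)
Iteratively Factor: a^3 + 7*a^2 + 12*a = (a + 4)*(a^2 + 3*a) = a*(a + 4)*(a + 3)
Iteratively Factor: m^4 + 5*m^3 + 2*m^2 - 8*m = (m)*(m^3 + 5*m^2 + 2*m - 8) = m*(m + 4)*(m^2 + m - 2) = m*(m - 1)*(m + 4)*(m + 2)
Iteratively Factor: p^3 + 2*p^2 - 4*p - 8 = (p - 2)*(p^2 + 4*p + 4) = (p - 2)*(p + 2)*(p + 2)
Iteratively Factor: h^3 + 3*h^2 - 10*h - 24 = (h - 3)*(h^2 + 6*h + 8) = (h - 3)*(h + 2)*(h + 4)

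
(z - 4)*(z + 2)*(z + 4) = z^3 + 2*z^2 - 16*z - 32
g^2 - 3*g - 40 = (g - 8)*(g + 5)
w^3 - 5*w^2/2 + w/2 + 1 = (w - 2)*(w - 1)*(w + 1/2)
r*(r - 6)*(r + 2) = r^3 - 4*r^2 - 12*r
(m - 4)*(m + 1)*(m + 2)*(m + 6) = m^4 + 5*m^3 - 16*m^2 - 68*m - 48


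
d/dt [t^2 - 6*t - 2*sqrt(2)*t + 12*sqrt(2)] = 2*t - 6 - 2*sqrt(2)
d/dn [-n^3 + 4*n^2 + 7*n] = -3*n^2 + 8*n + 7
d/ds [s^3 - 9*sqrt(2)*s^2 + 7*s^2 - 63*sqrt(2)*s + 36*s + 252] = 3*s^2 - 18*sqrt(2)*s + 14*s - 63*sqrt(2) + 36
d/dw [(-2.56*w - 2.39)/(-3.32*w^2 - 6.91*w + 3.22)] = (8.4992*w^2 + 17.6896*w - (2.56*w + 2.39)*(6.64*w + 6.91) - 8.2432)/(3.32*w^2 + 6.91*w - 3.22)^2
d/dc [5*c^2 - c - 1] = 10*c - 1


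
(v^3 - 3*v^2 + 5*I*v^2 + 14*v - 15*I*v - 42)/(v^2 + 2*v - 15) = (v^2 + 5*I*v + 14)/(v + 5)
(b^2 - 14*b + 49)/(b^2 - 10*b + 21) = (b - 7)/(b - 3)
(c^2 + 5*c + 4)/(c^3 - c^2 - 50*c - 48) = (c + 4)/(c^2 - 2*c - 48)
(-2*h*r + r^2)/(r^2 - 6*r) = (-2*h + r)/(r - 6)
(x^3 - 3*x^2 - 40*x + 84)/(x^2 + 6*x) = x - 9 + 14/x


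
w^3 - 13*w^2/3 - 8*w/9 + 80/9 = (w - 4)*(w - 5/3)*(w + 4/3)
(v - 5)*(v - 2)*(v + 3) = v^3 - 4*v^2 - 11*v + 30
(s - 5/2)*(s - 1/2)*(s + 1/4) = s^3 - 11*s^2/4 + s/2 + 5/16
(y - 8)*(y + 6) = y^2 - 2*y - 48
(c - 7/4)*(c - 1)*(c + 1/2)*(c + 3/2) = c^4 - 3*c^3/4 - 3*c^2 + 23*c/16 + 21/16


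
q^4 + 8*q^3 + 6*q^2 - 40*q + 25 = (q - 1)^2*(q + 5)^2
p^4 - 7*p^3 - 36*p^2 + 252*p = p*(p - 7)*(p - 6)*(p + 6)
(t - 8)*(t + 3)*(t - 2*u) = t^3 - 2*t^2*u - 5*t^2 + 10*t*u - 24*t + 48*u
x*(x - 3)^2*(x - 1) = x^4 - 7*x^3 + 15*x^2 - 9*x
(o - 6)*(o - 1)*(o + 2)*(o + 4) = o^4 - o^3 - 28*o^2 - 20*o + 48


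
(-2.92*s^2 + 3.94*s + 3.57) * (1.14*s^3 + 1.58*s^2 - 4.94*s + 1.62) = -3.3288*s^5 - 0.122000000000001*s^4 + 24.7198*s^3 - 18.5534*s^2 - 11.253*s + 5.7834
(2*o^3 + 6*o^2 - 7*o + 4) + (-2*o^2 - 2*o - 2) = 2*o^3 + 4*o^2 - 9*o + 2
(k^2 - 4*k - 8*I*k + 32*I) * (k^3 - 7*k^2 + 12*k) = k^5 - 11*k^4 - 8*I*k^4 + 40*k^3 + 88*I*k^3 - 48*k^2 - 320*I*k^2 + 384*I*k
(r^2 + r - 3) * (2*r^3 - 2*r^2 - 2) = 2*r^5 - 8*r^3 + 4*r^2 - 2*r + 6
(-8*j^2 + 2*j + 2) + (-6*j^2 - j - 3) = -14*j^2 + j - 1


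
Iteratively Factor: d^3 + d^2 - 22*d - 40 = (d + 2)*(d^2 - d - 20) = (d - 5)*(d + 2)*(d + 4)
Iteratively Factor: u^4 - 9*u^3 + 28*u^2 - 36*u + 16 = (u - 2)*(u^3 - 7*u^2 + 14*u - 8) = (u - 2)^2*(u^2 - 5*u + 4) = (u - 2)^2*(u - 1)*(u - 4)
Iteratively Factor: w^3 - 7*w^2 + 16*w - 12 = (w - 2)*(w^2 - 5*w + 6) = (w - 3)*(w - 2)*(w - 2)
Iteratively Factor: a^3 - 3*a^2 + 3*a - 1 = (a - 1)*(a^2 - 2*a + 1) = (a - 1)^2*(a - 1)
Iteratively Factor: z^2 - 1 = (z + 1)*(z - 1)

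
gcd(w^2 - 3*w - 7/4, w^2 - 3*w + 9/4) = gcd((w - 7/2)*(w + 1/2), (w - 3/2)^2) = 1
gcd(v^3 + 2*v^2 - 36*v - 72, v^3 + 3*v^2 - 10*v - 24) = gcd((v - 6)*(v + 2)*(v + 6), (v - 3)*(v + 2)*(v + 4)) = v + 2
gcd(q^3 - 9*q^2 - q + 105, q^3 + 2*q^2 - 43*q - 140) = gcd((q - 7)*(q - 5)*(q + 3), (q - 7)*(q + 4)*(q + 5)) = q - 7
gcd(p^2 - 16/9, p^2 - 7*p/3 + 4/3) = p - 4/3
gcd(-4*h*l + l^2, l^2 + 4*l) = l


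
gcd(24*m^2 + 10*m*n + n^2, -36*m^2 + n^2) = 6*m + n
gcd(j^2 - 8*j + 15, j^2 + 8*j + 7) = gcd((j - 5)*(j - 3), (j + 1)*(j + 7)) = 1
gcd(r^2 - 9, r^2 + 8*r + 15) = r + 3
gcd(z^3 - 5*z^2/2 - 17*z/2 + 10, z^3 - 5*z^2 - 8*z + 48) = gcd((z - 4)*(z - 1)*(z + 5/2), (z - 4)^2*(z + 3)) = z - 4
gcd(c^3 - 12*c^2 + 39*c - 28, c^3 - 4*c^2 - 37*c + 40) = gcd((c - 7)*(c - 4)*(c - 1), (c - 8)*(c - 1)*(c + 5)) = c - 1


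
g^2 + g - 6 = (g - 2)*(g + 3)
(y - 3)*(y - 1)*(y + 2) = y^3 - 2*y^2 - 5*y + 6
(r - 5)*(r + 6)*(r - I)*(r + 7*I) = r^4 + r^3 + 6*I*r^3 - 23*r^2 + 6*I*r^2 + 7*r - 180*I*r - 210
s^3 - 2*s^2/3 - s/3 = s*(s - 1)*(s + 1/3)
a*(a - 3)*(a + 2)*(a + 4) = a^4 + 3*a^3 - 10*a^2 - 24*a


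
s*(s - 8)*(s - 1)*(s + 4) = s^4 - 5*s^3 - 28*s^2 + 32*s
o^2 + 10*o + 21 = (o + 3)*(o + 7)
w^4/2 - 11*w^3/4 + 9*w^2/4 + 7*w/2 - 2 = (w/2 + 1/2)*(w - 4)*(w - 2)*(w - 1/2)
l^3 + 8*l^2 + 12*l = l*(l + 2)*(l + 6)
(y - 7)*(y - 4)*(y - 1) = y^3 - 12*y^2 + 39*y - 28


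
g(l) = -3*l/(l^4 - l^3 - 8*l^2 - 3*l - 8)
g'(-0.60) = 0.23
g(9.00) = -0.00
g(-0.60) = -0.21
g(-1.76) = -0.42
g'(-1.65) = 0.31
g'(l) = -3*l*(-4*l^3 + 3*l^2 + 16*l + 3)/(l^4 - l^3 - 8*l^2 - 3*l - 8)^2 - 3/(l^4 - l^3 - 8*l^2 - 3*l - 8)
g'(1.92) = 0.01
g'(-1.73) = 0.40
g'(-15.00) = 0.00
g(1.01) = 0.16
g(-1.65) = -0.38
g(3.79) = -0.65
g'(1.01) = 0.01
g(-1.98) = -0.58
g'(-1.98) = 1.08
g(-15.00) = 0.00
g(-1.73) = -0.41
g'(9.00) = 0.00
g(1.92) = 0.16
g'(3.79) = 3.90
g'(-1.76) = 0.44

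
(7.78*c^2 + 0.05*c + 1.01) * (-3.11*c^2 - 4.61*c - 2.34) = -24.1958*c^4 - 36.0213*c^3 - 21.5768*c^2 - 4.7731*c - 2.3634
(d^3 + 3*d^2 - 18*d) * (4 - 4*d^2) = -4*d^5 - 12*d^4 + 76*d^3 + 12*d^2 - 72*d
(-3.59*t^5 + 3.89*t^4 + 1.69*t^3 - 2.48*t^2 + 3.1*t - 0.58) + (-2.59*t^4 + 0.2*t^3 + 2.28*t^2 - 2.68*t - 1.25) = -3.59*t^5 + 1.3*t^4 + 1.89*t^3 - 0.2*t^2 + 0.42*t - 1.83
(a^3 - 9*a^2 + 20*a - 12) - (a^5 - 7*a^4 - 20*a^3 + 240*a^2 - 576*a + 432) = -a^5 + 7*a^4 + 21*a^3 - 249*a^2 + 596*a - 444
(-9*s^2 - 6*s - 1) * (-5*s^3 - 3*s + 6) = 45*s^5 + 30*s^4 + 32*s^3 - 36*s^2 - 33*s - 6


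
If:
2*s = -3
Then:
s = -3/2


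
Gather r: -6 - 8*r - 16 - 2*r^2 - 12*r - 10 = -2*r^2 - 20*r - 32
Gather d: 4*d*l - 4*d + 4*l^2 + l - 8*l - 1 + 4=d*(4*l - 4) + 4*l^2 - 7*l + 3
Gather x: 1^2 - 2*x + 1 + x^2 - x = x^2 - 3*x + 2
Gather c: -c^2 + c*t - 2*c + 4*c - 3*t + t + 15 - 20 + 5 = -c^2 + c*(t + 2) - 2*t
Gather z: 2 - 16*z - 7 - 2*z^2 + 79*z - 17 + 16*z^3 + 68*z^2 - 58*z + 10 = 16*z^3 + 66*z^2 + 5*z - 12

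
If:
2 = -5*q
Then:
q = -2/5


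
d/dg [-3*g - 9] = -3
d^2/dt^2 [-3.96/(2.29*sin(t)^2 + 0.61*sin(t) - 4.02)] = (83.066544*sin(t)^4 + 16.595172*sin(t)^3 + 22.693572*sin(t)^2 - 23.479632*sin(t) - 75.856968)/(2.29*sin(t)^2 + 0.61*sin(t) - 4.02)^3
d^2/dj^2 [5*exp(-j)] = 5*exp(-j)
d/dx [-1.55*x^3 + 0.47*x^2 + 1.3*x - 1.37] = -4.65*x^2 + 0.94*x + 1.3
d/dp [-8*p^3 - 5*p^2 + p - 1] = -24*p^2 - 10*p + 1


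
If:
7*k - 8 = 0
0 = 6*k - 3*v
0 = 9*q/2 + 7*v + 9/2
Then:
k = 8/7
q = -41/9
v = 16/7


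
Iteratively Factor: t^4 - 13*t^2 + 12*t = (t - 3)*(t^3 + 3*t^2 - 4*t) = (t - 3)*(t + 4)*(t^2 - t) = t*(t - 3)*(t + 4)*(t - 1)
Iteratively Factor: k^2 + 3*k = (k)*(k + 3)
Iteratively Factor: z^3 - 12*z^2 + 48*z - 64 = (z - 4)*(z^2 - 8*z + 16) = (z - 4)^2*(z - 4)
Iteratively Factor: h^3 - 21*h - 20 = (h + 1)*(h^2 - h - 20) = (h - 5)*(h + 1)*(h + 4)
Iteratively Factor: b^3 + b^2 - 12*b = (b - 3)*(b^2 + 4*b) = b*(b - 3)*(b + 4)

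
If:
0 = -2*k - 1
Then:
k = -1/2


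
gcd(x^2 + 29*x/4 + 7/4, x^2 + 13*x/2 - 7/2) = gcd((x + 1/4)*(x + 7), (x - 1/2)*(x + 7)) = x + 7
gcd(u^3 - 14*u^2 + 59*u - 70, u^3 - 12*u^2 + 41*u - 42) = u^2 - 9*u + 14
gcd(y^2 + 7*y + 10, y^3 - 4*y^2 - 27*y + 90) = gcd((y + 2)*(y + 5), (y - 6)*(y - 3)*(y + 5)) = y + 5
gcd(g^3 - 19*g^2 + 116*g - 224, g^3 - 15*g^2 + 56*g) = g^2 - 15*g + 56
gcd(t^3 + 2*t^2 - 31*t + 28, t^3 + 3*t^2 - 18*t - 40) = t - 4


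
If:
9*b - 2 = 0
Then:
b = 2/9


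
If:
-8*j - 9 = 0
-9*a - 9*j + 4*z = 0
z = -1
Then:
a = 49/72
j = -9/8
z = -1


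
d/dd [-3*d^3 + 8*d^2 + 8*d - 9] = -9*d^2 + 16*d + 8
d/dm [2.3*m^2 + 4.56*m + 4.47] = 4.6*m + 4.56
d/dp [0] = 0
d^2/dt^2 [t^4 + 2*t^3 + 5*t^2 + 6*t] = 12*t^2 + 12*t + 10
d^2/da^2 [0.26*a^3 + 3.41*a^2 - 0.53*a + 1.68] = 1.56*a + 6.82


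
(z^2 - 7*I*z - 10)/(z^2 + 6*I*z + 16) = (z - 5*I)/(z + 8*I)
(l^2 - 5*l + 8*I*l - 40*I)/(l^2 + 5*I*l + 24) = (l - 5)/(l - 3*I)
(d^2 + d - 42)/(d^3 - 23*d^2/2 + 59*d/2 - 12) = 2*(d^2 + d - 42)/(2*d^3 - 23*d^2 + 59*d - 24)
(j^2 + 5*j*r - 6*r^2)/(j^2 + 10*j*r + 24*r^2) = (j - r)/(j + 4*r)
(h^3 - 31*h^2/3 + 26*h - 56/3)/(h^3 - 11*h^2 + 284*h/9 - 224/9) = 3*(h - 2)/(3*h - 8)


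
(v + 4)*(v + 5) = v^2 + 9*v + 20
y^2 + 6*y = y*(y + 6)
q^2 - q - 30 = (q - 6)*(q + 5)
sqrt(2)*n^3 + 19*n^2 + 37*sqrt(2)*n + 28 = (n + 2*sqrt(2))*(n + 7*sqrt(2))*(sqrt(2)*n + 1)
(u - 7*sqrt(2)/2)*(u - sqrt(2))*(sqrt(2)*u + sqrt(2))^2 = 2*u^4 - 9*sqrt(2)*u^3 + 4*u^3 - 18*sqrt(2)*u^2 + 16*u^2 - 9*sqrt(2)*u + 28*u + 14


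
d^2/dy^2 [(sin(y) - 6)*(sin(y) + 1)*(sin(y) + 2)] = -9*sin(y)^3 + 12*sin(y)^2 + 22*sin(y) - 6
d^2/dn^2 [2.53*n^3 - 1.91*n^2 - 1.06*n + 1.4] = 15.18*n - 3.82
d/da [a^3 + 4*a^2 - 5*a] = 3*a^2 + 8*a - 5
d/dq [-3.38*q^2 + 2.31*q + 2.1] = 2.31 - 6.76*q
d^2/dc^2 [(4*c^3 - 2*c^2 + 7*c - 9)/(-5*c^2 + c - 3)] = 2*(-109*c^3 + 621*c^2 + 72*c - 129)/(125*c^6 - 75*c^5 + 240*c^4 - 91*c^3 + 144*c^2 - 27*c + 27)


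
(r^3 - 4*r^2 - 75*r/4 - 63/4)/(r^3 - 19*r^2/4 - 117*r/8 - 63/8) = 2*(2*r + 3)/(4*r + 3)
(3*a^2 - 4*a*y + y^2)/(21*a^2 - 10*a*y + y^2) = (-a + y)/(-7*a + y)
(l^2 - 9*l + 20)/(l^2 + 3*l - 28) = (l - 5)/(l + 7)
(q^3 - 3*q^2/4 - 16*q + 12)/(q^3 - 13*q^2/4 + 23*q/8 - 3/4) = 2*(q^2 - 16)/(2*q^2 - 5*q + 2)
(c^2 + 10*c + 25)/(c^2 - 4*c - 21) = (c^2 + 10*c + 25)/(c^2 - 4*c - 21)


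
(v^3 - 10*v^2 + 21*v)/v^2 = v - 10 + 21/v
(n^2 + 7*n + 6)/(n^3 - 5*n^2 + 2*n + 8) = (n + 6)/(n^2 - 6*n + 8)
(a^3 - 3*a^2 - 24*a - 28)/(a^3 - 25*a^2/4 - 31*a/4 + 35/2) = 4*(a + 2)/(4*a - 5)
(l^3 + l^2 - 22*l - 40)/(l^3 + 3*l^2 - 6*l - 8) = (l^2 - 3*l - 10)/(l^2 - l - 2)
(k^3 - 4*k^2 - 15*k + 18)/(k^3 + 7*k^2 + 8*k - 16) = (k^2 - 3*k - 18)/(k^2 + 8*k + 16)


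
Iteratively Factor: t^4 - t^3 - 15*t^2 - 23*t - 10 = (t + 1)*(t^3 - 2*t^2 - 13*t - 10) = (t + 1)*(t + 2)*(t^2 - 4*t - 5) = (t - 5)*(t + 1)*(t + 2)*(t + 1)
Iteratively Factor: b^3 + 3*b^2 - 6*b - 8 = (b + 1)*(b^2 + 2*b - 8) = (b + 1)*(b + 4)*(b - 2)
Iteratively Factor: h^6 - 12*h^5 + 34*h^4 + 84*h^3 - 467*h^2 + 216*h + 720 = (h - 4)*(h^5 - 8*h^4 + 2*h^3 + 92*h^2 - 99*h - 180) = (h - 4)^2*(h^4 - 4*h^3 - 14*h^2 + 36*h + 45) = (h - 4)^2*(h - 3)*(h^3 - h^2 - 17*h - 15) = (h - 4)^2*(h - 3)*(h + 1)*(h^2 - 2*h - 15) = (h - 4)^2*(h - 3)*(h + 1)*(h + 3)*(h - 5)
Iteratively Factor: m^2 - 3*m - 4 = (m - 4)*(m + 1)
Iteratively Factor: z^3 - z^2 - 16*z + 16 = (z - 4)*(z^2 + 3*z - 4) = (z - 4)*(z + 4)*(z - 1)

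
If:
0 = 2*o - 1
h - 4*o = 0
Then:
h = 2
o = 1/2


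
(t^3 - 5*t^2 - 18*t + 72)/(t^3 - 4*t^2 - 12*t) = (t^2 + t - 12)/(t*(t + 2))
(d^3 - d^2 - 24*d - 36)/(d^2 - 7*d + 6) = (d^2 + 5*d + 6)/(d - 1)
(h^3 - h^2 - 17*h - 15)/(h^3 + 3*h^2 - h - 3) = (h - 5)/(h - 1)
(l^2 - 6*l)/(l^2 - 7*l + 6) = l/(l - 1)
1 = 1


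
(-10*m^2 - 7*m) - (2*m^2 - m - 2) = -12*m^2 - 6*m + 2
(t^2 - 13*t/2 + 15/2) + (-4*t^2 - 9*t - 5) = -3*t^2 - 31*t/2 + 5/2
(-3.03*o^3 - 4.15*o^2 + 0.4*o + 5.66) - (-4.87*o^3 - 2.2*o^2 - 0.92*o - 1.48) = 1.84*o^3 - 1.95*o^2 + 1.32*o + 7.14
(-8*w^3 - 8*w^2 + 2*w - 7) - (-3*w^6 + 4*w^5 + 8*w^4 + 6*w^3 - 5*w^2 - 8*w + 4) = 3*w^6 - 4*w^5 - 8*w^4 - 14*w^3 - 3*w^2 + 10*w - 11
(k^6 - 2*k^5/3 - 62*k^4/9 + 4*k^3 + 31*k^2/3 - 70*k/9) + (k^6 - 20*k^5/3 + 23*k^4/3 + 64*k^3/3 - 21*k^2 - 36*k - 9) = 2*k^6 - 22*k^5/3 + 7*k^4/9 + 76*k^3/3 - 32*k^2/3 - 394*k/9 - 9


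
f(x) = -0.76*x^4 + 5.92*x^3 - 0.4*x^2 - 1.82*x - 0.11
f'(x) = -3.04*x^3 + 17.76*x^2 - 0.8*x - 1.82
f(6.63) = 227.05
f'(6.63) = -112.41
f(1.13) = 4.63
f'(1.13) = 15.57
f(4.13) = 181.47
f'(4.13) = 83.65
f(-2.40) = -105.10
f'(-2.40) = 144.42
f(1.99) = 29.42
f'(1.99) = 42.96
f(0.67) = 0.12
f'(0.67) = 4.70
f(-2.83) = -181.09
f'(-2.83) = 211.58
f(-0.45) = 0.06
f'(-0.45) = 2.41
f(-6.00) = -2267.27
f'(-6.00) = 1298.98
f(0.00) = -0.11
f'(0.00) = -1.82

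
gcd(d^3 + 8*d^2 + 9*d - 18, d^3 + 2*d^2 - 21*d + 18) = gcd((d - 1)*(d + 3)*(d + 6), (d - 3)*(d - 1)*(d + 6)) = d^2 + 5*d - 6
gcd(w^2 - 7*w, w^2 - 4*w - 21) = w - 7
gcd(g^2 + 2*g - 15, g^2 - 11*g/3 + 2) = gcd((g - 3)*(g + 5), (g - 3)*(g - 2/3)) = g - 3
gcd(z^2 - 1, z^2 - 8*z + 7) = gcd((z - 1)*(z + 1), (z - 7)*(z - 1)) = z - 1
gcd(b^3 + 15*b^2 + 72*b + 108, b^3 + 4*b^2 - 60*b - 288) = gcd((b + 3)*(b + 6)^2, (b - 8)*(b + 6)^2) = b^2 + 12*b + 36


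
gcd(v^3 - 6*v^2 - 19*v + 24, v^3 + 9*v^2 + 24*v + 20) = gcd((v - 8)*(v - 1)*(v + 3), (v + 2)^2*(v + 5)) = 1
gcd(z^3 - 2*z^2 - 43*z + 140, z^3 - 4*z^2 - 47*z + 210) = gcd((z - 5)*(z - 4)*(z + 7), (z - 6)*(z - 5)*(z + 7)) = z^2 + 2*z - 35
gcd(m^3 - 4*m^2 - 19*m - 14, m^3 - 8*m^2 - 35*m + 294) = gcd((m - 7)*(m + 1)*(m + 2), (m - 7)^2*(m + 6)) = m - 7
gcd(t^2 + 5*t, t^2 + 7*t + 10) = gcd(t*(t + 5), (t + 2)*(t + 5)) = t + 5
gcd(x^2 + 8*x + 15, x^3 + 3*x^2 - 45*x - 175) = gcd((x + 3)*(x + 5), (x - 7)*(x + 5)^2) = x + 5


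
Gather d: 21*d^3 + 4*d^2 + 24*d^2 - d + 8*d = 21*d^3 + 28*d^2 + 7*d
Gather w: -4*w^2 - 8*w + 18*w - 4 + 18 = -4*w^2 + 10*w + 14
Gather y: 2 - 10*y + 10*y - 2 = 0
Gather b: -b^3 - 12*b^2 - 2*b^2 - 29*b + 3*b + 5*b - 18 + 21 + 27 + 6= -b^3 - 14*b^2 - 21*b + 36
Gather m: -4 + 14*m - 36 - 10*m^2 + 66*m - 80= -10*m^2 + 80*m - 120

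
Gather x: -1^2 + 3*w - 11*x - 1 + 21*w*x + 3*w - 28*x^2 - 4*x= 6*w - 28*x^2 + x*(21*w - 15) - 2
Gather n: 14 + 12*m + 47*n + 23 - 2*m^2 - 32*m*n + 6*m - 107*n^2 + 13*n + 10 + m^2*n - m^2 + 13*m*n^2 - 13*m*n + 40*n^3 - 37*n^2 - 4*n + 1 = -3*m^2 + 18*m + 40*n^3 + n^2*(13*m - 144) + n*(m^2 - 45*m + 56) + 48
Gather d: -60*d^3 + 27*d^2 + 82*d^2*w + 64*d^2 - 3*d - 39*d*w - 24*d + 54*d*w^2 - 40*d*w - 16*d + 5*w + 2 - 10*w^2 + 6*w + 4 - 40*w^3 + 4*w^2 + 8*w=-60*d^3 + d^2*(82*w + 91) + d*(54*w^2 - 79*w - 43) - 40*w^3 - 6*w^2 + 19*w + 6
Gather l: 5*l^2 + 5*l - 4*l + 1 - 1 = 5*l^2 + l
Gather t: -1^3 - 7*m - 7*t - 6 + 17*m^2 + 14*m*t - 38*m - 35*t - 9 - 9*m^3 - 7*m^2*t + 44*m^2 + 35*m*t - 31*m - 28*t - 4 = -9*m^3 + 61*m^2 - 76*m + t*(-7*m^2 + 49*m - 70) - 20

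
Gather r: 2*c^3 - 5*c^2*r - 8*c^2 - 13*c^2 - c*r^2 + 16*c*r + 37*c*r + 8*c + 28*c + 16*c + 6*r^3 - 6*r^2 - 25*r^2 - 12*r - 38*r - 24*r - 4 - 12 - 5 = 2*c^3 - 21*c^2 + 52*c + 6*r^3 + r^2*(-c - 31) + r*(-5*c^2 + 53*c - 74) - 21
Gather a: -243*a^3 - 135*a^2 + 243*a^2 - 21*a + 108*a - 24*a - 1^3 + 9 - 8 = -243*a^3 + 108*a^2 + 63*a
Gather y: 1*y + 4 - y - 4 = 0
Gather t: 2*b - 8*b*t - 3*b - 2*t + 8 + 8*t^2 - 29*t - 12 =-b + 8*t^2 + t*(-8*b - 31) - 4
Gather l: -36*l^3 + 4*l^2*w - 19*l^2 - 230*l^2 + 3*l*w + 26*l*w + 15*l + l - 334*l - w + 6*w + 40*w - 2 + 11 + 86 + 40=-36*l^3 + l^2*(4*w - 249) + l*(29*w - 318) + 45*w + 135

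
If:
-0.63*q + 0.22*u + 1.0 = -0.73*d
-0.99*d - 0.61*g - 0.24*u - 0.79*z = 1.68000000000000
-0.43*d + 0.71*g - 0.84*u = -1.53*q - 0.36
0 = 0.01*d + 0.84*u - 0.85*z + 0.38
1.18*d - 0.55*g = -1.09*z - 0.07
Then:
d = -1.27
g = -1.48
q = 0.17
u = 0.13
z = 0.56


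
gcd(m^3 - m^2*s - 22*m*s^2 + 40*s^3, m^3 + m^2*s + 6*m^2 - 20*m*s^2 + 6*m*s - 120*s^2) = -m^2 - m*s + 20*s^2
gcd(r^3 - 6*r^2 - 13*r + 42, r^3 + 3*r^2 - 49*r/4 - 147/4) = r + 3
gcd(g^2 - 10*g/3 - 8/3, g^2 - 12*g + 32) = g - 4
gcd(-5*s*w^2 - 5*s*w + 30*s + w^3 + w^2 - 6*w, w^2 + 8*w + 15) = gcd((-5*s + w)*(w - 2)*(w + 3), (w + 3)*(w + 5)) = w + 3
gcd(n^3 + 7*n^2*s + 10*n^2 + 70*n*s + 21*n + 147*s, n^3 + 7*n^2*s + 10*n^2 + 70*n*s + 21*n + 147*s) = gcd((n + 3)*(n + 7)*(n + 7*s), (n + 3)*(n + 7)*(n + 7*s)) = n^3 + 7*n^2*s + 10*n^2 + 70*n*s + 21*n + 147*s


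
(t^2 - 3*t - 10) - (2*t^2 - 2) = -t^2 - 3*t - 8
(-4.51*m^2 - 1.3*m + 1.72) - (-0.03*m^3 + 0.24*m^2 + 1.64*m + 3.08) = 0.03*m^3 - 4.75*m^2 - 2.94*m - 1.36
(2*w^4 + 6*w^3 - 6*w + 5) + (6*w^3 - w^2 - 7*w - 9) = 2*w^4 + 12*w^3 - w^2 - 13*w - 4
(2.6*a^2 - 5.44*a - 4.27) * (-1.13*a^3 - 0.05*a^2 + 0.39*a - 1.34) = -2.938*a^5 + 6.0172*a^4 + 6.1111*a^3 - 5.3921*a^2 + 5.6243*a + 5.7218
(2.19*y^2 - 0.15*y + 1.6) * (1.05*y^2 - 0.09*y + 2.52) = 2.2995*y^4 - 0.3546*y^3 + 7.2123*y^2 - 0.522*y + 4.032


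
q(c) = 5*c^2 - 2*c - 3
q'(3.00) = 28.00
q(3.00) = 36.00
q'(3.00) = 28.00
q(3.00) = 36.00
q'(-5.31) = -55.10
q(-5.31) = 148.60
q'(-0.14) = -3.40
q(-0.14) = -2.62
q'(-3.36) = -35.60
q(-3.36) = 60.17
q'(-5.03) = -52.30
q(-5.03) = 133.56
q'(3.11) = 29.10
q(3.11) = 39.14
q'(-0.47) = -6.70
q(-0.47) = -0.96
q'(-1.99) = -21.90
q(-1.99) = 20.78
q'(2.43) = 22.30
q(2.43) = 21.66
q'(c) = 10*c - 2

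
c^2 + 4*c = c*(c + 4)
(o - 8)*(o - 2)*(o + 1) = o^3 - 9*o^2 + 6*o + 16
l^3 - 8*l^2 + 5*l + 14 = (l - 7)*(l - 2)*(l + 1)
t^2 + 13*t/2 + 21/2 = (t + 3)*(t + 7/2)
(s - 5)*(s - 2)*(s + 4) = s^3 - 3*s^2 - 18*s + 40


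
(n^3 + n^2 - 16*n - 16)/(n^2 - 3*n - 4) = n + 4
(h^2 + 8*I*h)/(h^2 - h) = (h + 8*I)/(h - 1)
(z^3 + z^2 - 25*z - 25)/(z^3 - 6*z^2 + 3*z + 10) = (z + 5)/(z - 2)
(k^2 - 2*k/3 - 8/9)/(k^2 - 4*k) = (9*k^2 - 6*k - 8)/(9*k*(k - 4))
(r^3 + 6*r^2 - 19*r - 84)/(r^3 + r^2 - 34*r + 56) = (r + 3)/(r - 2)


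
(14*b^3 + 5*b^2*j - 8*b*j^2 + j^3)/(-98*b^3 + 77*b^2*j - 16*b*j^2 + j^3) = (-b - j)/(7*b - j)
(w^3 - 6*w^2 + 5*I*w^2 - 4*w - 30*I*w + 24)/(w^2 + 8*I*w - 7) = (w^2 + w*(-6 + 4*I) - 24*I)/(w + 7*I)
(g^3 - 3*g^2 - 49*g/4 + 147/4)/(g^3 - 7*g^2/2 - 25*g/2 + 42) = (g - 7/2)/(g - 4)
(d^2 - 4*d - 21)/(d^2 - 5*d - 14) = (d + 3)/(d + 2)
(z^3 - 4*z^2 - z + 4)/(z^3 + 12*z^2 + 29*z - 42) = (z^2 - 3*z - 4)/(z^2 + 13*z + 42)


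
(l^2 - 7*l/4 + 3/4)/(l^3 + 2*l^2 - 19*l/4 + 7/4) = (4*l - 3)/(4*l^2 + 12*l - 7)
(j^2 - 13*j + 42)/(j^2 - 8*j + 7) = (j - 6)/(j - 1)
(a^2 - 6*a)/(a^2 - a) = (a - 6)/(a - 1)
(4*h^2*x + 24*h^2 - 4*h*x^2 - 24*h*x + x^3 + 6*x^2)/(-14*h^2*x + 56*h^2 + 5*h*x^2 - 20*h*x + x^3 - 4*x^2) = (-2*h*x - 12*h + x^2 + 6*x)/(7*h*x - 28*h + x^2 - 4*x)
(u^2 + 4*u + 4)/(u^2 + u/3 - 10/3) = 3*(u + 2)/(3*u - 5)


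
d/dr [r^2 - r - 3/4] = 2*r - 1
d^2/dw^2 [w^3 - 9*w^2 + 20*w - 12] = 6*w - 18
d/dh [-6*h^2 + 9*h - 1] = 9 - 12*h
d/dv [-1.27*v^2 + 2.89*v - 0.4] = 2.89 - 2.54*v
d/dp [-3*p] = -3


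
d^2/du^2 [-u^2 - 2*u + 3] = -2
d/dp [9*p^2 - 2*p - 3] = 18*p - 2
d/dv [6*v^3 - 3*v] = 18*v^2 - 3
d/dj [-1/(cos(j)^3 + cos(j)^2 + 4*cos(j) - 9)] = (3*sin(j)^2 - 2*cos(j) - 7)*sin(j)/(cos(j)^3 + cos(j)^2 + 4*cos(j) - 9)^2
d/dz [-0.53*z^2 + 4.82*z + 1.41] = 4.82 - 1.06*z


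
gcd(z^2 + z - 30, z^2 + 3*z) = 1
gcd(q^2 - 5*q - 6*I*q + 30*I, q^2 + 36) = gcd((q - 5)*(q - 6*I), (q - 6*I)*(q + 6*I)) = q - 6*I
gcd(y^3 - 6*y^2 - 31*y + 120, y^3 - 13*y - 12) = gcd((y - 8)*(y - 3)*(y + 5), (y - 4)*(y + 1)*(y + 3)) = 1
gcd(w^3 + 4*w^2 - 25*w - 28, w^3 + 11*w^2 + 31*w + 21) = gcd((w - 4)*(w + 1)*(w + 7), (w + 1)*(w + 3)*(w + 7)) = w^2 + 8*w + 7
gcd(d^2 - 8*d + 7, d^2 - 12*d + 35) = d - 7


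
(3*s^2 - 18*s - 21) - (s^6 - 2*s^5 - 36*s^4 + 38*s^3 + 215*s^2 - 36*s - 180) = -s^6 + 2*s^5 + 36*s^4 - 38*s^3 - 212*s^2 + 18*s + 159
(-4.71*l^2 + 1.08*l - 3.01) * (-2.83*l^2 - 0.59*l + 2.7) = 13.3293*l^4 - 0.277500000000001*l^3 - 4.8359*l^2 + 4.6919*l - 8.127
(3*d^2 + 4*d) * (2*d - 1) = 6*d^3 + 5*d^2 - 4*d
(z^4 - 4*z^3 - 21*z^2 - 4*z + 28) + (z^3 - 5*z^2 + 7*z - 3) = z^4 - 3*z^3 - 26*z^2 + 3*z + 25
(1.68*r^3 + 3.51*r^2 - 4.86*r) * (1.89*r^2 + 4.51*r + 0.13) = 3.1752*r^5 + 14.2107*r^4 + 6.8631*r^3 - 21.4623*r^2 - 0.6318*r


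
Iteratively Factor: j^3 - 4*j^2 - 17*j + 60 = (j - 5)*(j^2 + j - 12) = (j - 5)*(j - 3)*(j + 4)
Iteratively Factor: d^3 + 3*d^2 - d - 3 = (d + 3)*(d^2 - 1) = (d - 1)*(d + 3)*(d + 1)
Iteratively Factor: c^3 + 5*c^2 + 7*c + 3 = (c + 1)*(c^2 + 4*c + 3) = (c + 1)^2*(c + 3)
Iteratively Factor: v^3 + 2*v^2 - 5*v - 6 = (v + 1)*(v^2 + v - 6) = (v - 2)*(v + 1)*(v + 3)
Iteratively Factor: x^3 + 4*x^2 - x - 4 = (x - 1)*(x^2 + 5*x + 4) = (x - 1)*(x + 1)*(x + 4)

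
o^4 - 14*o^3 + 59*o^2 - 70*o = o*(o - 7)*(o - 5)*(o - 2)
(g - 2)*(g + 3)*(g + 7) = g^3 + 8*g^2 + g - 42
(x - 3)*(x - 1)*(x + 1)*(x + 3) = x^4 - 10*x^2 + 9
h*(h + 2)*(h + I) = h^3 + 2*h^2 + I*h^2 + 2*I*h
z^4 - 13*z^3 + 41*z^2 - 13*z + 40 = (z - 8)*(z - 5)*(z - I)*(z + I)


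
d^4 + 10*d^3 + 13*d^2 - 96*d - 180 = (d - 3)*(d + 2)*(d + 5)*(d + 6)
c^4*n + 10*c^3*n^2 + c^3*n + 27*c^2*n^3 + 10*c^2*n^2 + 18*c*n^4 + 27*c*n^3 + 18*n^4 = (c + n)*(c + 3*n)*(c + 6*n)*(c*n + n)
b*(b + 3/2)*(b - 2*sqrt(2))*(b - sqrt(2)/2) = b^4 - 5*sqrt(2)*b^3/2 + 3*b^3/2 - 15*sqrt(2)*b^2/4 + 2*b^2 + 3*b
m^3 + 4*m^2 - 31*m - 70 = (m - 5)*(m + 2)*(m + 7)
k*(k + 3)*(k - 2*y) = k^3 - 2*k^2*y + 3*k^2 - 6*k*y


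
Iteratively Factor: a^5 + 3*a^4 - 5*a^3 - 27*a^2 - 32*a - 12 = (a + 1)*(a^4 + 2*a^3 - 7*a^2 - 20*a - 12) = (a - 3)*(a + 1)*(a^3 + 5*a^2 + 8*a + 4) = (a - 3)*(a + 1)*(a + 2)*(a^2 + 3*a + 2) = (a - 3)*(a + 1)^2*(a + 2)*(a + 2)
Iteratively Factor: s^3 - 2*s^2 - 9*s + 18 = (s + 3)*(s^2 - 5*s + 6) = (s - 2)*(s + 3)*(s - 3)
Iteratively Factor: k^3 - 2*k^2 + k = (k - 1)*(k^2 - k) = k*(k - 1)*(k - 1)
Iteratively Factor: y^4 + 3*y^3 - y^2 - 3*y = (y + 1)*(y^3 + 2*y^2 - 3*y) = (y - 1)*(y + 1)*(y^2 + 3*y) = (y - 1)*(y + 1)*(y + 3)*(y)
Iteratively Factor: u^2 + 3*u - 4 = (u - 1)*(u + 4)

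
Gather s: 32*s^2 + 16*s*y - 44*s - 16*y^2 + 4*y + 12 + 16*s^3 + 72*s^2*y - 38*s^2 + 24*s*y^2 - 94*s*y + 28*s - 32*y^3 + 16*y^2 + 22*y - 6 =16*s^3 + s^2*(72*y - 6) + s*(24*y^2 - 78*y - 16) - 32*y^3 + 26*y + 6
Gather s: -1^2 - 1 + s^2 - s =s^2 - s - 2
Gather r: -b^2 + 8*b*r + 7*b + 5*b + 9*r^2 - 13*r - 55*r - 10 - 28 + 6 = -b^2 + 12*b + 9*r^2 + r*(8*b - 68) - 32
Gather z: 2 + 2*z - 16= 2*z - 14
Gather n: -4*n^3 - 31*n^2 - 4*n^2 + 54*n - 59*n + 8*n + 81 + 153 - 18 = -4*n^3 - 35*n^2 + 3*n + 216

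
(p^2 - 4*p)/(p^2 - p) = (p - 4)/(p - 1)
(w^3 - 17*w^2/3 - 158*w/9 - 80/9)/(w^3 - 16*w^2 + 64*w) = (9*w^2 + 21*w + 10)/(9*w*(w - 8))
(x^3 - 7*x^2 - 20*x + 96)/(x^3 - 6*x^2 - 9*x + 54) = (x^2 - 4*x - 32)/(x^2 - 3*x - 18)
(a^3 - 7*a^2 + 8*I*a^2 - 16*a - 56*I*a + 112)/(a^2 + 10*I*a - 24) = (a^2 + a*(-7 + 4*I) - 28*I)/(a + 6*I)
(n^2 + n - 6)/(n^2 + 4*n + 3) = (n - 2)/(n + 1)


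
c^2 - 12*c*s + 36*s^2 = (c - 6*s)^2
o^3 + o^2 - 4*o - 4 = (o - 2)*(o + 1)*(o + 2)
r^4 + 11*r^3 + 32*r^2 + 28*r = r*(r + 2)^2*(r + 7)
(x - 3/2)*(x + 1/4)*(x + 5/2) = x^3 + 5*x^2/4 - 7*x/2 - 15/16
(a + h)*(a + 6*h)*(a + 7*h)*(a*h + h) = a^4*h + 14*a^3*h^2 + a^3*h + 55*a^2*h^3 + 14*a^2*h^2 + 42*a*h^4 + 55*a*h^3 + 42*h^4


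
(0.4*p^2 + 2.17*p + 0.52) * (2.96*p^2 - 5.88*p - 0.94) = 1.184*p^4 + 4.0712*p^3 - 11.5964*p^2 - 5.0974*p - 0.4888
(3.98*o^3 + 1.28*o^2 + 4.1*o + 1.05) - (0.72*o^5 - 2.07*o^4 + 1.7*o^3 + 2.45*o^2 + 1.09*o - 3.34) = -0.72*o^5 + 2.07*o^4 + 2.28*o^3 - 1.17*o^2 + 3.01*o + 4.39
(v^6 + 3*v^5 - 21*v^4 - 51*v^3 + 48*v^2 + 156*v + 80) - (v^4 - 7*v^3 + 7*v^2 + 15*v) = v^6 + 3*v^5 - 22*v^4 - 44*v^3 + 41*v^2 + 141*v + 80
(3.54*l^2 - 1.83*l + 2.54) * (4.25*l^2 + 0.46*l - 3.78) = 15.045*l^4 - 6.1491*l^3 - 3.428*l^2 + 8.0858*l - 9.6012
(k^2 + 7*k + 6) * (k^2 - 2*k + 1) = k^4 + 5*k^3 - 7*k^2 - 5*k + 6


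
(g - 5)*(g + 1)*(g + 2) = g^3 - 2*g^2 - 13*g - 10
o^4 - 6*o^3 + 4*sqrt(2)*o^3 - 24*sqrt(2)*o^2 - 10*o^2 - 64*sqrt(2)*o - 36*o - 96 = (o - 8)*(o + 2)*(o + sqrt(2))*(o + 3*sqrt(2))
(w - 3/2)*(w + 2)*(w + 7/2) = w^3 + 4*w^2 - 5*w/4 - 21/2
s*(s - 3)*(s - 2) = s^3 - 5*s^2 + 6*s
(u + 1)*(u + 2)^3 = u^4 + 7*u^3 + 18*u^2 + 20*u + 8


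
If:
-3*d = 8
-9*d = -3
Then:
No Solution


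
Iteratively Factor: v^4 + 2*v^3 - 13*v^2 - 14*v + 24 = (v + 4)*(v^3 - 2*v^2 - 5*v + 6) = (v + 2)*(v + 4)*(v^2 - 4*v + 3) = (v - 3)*(v + 2)*(v + 4)*(v - 1)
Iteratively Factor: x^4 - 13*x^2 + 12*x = (x - 1)*(x^3 + x^2 - 12*x) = x*(x - 1)*(x^2 + x - 12) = x*(x - 1)*(x + 4)*(x - 3)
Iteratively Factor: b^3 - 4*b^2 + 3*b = (b - 3)*(b^2 - b) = b*(b - 3)*(b - 1)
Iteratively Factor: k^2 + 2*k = (k + 2)*(k)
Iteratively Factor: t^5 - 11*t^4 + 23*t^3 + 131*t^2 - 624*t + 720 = (t - 5)*(t^4 - 6*t^3 - 7*t^2 + 96*t - 144) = (t - 5)*(t + 4)*(t^3 - 10*t^2 + 33*t - 36) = (t - 5)*(t - 4)*(t + 4)*(t^2 - 6*t + 9) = (t - 5)*(t - 4)*(t - 3)*(t + 4)*(t - 3)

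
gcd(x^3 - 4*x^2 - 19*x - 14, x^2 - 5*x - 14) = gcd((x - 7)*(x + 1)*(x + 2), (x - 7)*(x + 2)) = x^2 - 5*x - 14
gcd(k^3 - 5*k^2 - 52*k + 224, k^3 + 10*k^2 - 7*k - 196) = k^2 + 3*k - 28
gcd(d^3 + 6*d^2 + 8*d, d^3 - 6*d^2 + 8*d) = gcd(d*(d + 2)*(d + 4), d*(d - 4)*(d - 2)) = d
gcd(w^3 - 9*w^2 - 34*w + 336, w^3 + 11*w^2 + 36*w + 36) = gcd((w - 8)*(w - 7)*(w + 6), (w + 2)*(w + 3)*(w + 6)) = w + 6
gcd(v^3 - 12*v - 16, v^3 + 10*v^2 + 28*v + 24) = v^2 + 4*v + 4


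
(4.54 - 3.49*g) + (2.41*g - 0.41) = 4.13 - 1.08*g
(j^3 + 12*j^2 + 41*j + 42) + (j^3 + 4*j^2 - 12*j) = 2*j^3 + 16*j^2 + 29*j + 42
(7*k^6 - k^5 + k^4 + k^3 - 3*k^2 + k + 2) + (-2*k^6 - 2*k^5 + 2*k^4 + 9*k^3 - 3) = 5*k^6 - 3*k^5 + 3*k^4 + 10*k^3 - 3*k^2 + k - 1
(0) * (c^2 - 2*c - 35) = 0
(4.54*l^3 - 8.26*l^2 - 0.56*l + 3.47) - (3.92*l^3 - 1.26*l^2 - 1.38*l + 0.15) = 0.62*l^3 - 7.0*l^2 + 0.82*l + 3.32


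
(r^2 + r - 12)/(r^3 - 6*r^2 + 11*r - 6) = (r + 4)/(r^2 - 3*r + 2)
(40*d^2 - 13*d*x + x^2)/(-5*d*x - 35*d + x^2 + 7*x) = (-8*d + x)/(x + 7)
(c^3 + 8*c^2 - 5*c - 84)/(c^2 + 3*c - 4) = (c^2 + 4*c - 21)/(c - 1)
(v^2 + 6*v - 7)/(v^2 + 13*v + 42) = (v - 1)/(v + 6)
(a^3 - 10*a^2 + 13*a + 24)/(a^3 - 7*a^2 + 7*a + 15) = (a - 8)/(a - 5)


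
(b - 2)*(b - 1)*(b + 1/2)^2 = b^4 - 2*b^3 - 3*b^2/4 + 5*b/4 + 1/2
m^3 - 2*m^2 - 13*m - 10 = (m - 5)*(m + 1)*(m + 2)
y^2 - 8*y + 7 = (y - 7)*(y - 1)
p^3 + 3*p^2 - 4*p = p*(p - 1)*(p + 4)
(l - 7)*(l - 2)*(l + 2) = l^3 - 7*l^2 - 4*l + 28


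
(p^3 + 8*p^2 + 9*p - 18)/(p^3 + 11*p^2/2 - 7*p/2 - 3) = 2*(p + 3)/(2*p + 1)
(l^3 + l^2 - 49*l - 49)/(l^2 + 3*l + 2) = (l^2 - 49)/(l + 2)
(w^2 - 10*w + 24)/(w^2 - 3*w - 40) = (-w^2 + 10*w - 24)/(-w^2 + 3*w + 40)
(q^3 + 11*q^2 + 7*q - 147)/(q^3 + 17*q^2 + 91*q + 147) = (q - 3)/(q + 3)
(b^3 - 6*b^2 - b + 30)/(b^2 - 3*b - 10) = b - 3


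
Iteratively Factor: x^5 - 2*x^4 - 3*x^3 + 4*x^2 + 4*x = (x)*(x^4 - 2*x^3 - 3*x^2 + 4*x + 4) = x*(x - 2)*(x^3 - 3*x - 2) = x*(x - 2)^2*(x^2 + 2*x + 1) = x*(x - 2)^2*(x + 1)*(x + 1)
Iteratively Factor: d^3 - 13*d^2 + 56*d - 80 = (d - 5)*(d^2 - 8*d + 16) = (d - 5)*(d - 4)*(d - 4)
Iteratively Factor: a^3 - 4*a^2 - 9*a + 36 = (a + 3)*(a^2 - 7*a + 12) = (a - 3)*(a + 3)*(a - 4)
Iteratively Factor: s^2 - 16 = (s + 4)*(s - 4)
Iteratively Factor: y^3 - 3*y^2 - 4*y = (y)*(y^2 - 3*y - 4) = y*(y + 1)*(y - 4)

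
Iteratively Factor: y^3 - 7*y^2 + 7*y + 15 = (y - 3)*(y^2 - 4*y - 5) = (y - 3)*(y + 1)*(y - 5)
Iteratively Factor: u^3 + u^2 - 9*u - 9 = (u + 1)*(u^2 - 9) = (u + 1)*(u + 3)*(u - 3)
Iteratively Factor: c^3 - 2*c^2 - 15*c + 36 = (c - 3)*(c^2 + c - 12) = (c - 3)^2*(c + 4)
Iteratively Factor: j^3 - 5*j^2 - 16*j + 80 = (j + 4)*(j^2 - 9*j + 20) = (j - 4)*(j + 4)*(j - 5)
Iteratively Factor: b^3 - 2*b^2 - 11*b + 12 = (b + 3)*(b^2 - 5*b + 4) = (b - 1)*(b + 3)*(b - 4)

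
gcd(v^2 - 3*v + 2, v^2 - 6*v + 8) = v - 2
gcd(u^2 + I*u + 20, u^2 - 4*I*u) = u - 4*I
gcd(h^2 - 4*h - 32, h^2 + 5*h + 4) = h + 4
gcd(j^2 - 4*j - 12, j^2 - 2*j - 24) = j - 6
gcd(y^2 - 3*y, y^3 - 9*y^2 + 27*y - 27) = y - 3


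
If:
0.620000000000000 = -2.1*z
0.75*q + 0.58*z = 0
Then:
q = 0.23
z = -0.30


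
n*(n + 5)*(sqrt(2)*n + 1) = sqrt(2)*n^3 + n^2 + 5*sqrt(2)*n^2 + 5*n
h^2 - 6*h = h*(h - 6)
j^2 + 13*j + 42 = (j + 6)*(j + 7)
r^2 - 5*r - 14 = (r - 7)*(r + 2)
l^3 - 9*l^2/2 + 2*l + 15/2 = (l - 3)*(l - 5/2)*(l + 1)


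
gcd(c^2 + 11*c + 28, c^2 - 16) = c + 4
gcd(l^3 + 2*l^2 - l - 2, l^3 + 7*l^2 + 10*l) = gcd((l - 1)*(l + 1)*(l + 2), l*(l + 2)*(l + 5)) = l + 2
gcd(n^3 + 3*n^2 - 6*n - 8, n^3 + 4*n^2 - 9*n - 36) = n + 4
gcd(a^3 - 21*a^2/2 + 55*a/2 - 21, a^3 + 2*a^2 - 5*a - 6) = a - 2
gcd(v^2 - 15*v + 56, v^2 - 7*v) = v - 7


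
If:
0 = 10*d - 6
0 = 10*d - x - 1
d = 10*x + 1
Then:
No Solution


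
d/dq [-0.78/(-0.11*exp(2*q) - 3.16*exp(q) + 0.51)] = (-0.1716*exp(q) - 2.4648)*exp(q)/(0.11*exp(2*q) + 3.16*exp(q) - 0.51)^2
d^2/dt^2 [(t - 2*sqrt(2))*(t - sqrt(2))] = 2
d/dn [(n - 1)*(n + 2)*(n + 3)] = 3*n^2 + 8*n + 1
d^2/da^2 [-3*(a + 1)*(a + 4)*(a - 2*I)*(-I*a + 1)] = 36*I*a^2 + a*(18 + 90*I) + 30 + 36*I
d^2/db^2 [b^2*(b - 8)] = 6*b - 16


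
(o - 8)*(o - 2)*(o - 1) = o^3 - 11*o^2 + 26*o - 16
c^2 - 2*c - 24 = (c - 6)*(c + 4)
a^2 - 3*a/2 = a*(a - 3/2)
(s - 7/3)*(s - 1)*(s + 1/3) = s^3 - 3*s^2 + 11*s/9 + 7/9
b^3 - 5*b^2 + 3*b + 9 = (b - 3)^2*(b + 1)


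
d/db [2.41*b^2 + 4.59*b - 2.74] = 4.82*b + 4.59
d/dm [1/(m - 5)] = -1/(m - 5)^2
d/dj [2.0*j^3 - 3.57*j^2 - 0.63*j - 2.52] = 6.0*j^2 - 7.14*j - 0.63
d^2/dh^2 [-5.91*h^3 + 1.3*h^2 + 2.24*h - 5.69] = 2.6 - 35.46*h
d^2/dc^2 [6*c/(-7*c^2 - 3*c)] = -588/(343*c^3 + 441*c^2 + 189*c + 27)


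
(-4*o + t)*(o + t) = -4*o^2 - 3*o*t + t^2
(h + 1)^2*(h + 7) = h^3 + 9*h^2 + 15*h + 7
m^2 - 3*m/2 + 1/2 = (m - 1)*(m - 1/2)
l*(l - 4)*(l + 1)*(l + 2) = l^4 - l^3 - 10*l^2 - 8*l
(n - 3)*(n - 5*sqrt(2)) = n^2 - 5*sqrt(2)*n - 3*n + 15*sqrt(2)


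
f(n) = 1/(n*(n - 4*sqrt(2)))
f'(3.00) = -0.00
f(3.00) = -0.13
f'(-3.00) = 0.02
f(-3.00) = 0.04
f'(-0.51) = 0.68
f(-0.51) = 0.32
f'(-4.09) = 0.01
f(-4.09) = 0.03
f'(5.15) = -0.68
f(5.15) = -0.38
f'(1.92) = 0.04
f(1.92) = -0.14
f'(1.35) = 0.09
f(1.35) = -0.17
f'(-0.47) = 0.80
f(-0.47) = 0.35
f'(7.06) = -0.09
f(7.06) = 0.10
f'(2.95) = 0.00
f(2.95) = -0.13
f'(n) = -1/(n*(n - 4*sqrt(2))^2) - 1/(n^2*(n - 4*sqrt(2)))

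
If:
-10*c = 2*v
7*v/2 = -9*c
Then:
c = 0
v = 0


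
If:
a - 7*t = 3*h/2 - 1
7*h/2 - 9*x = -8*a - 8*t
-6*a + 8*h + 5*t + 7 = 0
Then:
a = 873*x/1019 + 82/1019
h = 666*x/1019 - 1072/1019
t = 387/1019 - 18*x/1019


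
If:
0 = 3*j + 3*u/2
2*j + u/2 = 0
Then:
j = 0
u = 0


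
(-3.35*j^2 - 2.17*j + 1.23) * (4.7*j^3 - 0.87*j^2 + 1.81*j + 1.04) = -15.745*j^5 - 7.2845*j^4 + 1.6054*j^3 - 8.4818*j^2 - 0.0305*j + 1.2792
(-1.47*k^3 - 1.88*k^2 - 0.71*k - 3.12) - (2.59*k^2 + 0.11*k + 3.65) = -1.47*k^3 - 4.47*k^2 - 0.82*k - 6.77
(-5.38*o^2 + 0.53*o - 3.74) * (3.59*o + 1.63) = -19.3142*o^3 - 6.8667*o^2 - 12.5627*o - 6.0962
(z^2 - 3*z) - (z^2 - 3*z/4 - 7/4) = 7/4 - 9*z/4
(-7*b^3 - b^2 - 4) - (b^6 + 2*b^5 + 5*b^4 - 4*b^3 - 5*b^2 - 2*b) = -b^6 - 2*b^5 - 5*b^4 - 3*b^3 + 4*b^2 + 2*b - 4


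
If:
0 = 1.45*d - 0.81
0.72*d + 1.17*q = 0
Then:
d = 0.56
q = -0.34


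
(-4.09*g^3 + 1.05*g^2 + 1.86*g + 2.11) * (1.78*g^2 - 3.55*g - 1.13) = -7.2802*g^5 + 16.3885*g^4 + 4.205*g^3 - 4.0337*g^2 - 9.5923*g - 2.3843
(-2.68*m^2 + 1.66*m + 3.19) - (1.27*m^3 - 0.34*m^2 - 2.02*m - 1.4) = -1.27*m^3 - 2.34*m^2 + 3.68*m + 4.59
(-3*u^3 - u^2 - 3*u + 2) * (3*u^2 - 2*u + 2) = -9*u^5 + 3*u^4 - 13*u^3 + 10*u^2 - 10*u + 4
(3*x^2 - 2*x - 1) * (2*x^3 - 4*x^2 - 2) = 6*x^5 - 16*x^4 + 6*x^3 - 2*x^2 + 4*x + 2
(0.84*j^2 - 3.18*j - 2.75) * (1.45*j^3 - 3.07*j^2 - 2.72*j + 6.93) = 1.218*j^5 - 7.1898*j^4 + 3.4903*j^3 + 22.9133*j^2 - 14.5574*j - 19.0575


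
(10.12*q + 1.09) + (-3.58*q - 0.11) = 6.54*q + 0.98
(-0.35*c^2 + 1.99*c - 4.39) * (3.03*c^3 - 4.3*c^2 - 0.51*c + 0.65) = -1.0605*c^5 + 7.5347*c^4 - 21.6802*c^3 + 17.6346*c^2 + 3.5324*c - 2.8535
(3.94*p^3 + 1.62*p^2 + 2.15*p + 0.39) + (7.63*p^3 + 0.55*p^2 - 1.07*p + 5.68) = 11.57*p^3 + 2.17*p^2 + 1.08*p + 6.07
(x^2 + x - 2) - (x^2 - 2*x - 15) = 3*x + 13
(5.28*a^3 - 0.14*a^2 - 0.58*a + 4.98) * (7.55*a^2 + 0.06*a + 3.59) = 39.864*a^5 - 0.7402*a^4 + 14.5678*a^3 + 37.0616*a^2 - 1.7834*a + 17.8782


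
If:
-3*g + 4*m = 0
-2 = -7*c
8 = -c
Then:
No Solution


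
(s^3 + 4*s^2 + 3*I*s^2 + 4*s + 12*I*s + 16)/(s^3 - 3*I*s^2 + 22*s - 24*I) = (s + 4)/(s - 6*I)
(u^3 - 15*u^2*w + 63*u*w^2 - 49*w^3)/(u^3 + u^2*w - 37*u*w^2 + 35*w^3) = (u^2 - 14*u*w + 49*w^2)/(u^2 + 2*u*w - 35*w^2)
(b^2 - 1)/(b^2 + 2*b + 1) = (b - 1)/(b + 1)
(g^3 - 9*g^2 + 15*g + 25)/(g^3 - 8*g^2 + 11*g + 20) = (g - 5)/(g - 4)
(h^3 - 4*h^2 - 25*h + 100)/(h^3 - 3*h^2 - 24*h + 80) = (h - 5)/(h - 4)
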